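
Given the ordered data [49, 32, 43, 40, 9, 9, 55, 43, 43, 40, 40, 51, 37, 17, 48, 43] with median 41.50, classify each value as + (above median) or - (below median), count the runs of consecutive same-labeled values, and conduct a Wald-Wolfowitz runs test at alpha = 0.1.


Step 1: Compute median = 41.50; label A = above, B = below.
Labels in order: ABABBBAAABBABBAA  (n_A = 8, n_B = 8)
Step 2: Count runs R = 9.
Step 3: Under H0 (random ordering), E[R] = 2*n_A*n_B/(n_A+n_B) + 1 = 2*8*8/16 + 1 = 9.0000.
        Var[R] = 2*n_A*n_B*(2*n_A*n_B - n_A - n_B) / ((n_A+n_B)^2 * (n_A+n_B-1)) = 14336/3840 = 3.7333.
        SD[R] = 1.9322.
Step 4: R = E[R], so z = 0 with no continuity correction.
Step 5: Two-sided p-value via normal approximation = 2*(1 - Phi(|z|)) = 1.000000.
Step 6: alpha = 0.1. fail to reject H0.

R = 9, z = 0.0000, p = 1.000000, fail to reject H0.


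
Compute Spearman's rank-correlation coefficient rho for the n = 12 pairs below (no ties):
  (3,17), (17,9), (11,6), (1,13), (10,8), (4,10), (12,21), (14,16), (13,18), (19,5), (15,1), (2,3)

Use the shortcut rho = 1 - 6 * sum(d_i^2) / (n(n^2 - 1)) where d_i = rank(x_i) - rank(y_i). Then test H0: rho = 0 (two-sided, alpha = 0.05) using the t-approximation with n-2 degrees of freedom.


Step 1: Rank x and y separately (midranks; no ties here).
rank(x): 3->3, 17->11, 11->6, 1->1, 10->5, 4->4, 12->7, 14->9, 13->8, 19->12, 15->10, 2->2
rank(y): 17->10, 9->6, 6->4, 13->8, 8->5, 10->7, 21->12, 16->9, 18->11, 5->3, 1->1, 3->2
Step 2: d_i = R_x(i) - R_y(i); compute d_i^2.
  (3-10)^2=49, (11-6)^2=25, (6-4)^2=4, (1-8)^2=49, (5-5)^2=0, (4-7)^2=9, (7-12)^2=25, (9-9)^2=0, (8-11)^2=9, (12-3)^2=81, (10-1)^2=81, (2-2)^2=0
sum(d^2) = 332.
Step 3: rho = 1 - 6*332 / (12*(12^2 - 1)) = 1 - 1992/1716 = -0.160839.
Step 4: Under H0, t = rho * sqrt((n-2)/(1-rho^2)) = -0.5153 ~ t(10).
Step 5: Two-sided p-value from the t-distribution with 10 df = 0.617523.
Step 6: alpha = 0.05. fail to reject H0.

rho = -0.1608, p = 0.617523, fail to reject H0 at alpha = 0.05.


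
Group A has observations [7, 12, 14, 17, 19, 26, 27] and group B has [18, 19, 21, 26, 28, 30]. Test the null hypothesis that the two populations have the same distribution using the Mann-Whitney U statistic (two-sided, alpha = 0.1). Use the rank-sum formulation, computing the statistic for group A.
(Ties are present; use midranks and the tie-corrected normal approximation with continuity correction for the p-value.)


Step 1: Combine and sort all 13 observations; assign midranks.
sorted (value, group): (7,X), (12,X), (14,X), (17,X), (18,Y), (19,X), (19,Y), (21,Y), (26,X), (26,Y), (27,X), (28,Y), (30,Y)
ranks: 7->1, 12->2, 14->3, 17->4, 18->5, 19->6.5, 19->6.5, 21->8, 26->9.5, 26->9.5, 27->11, 28->12, 30->13
Step 2: Rank sum for X: R1 = 1 + 2 + 3 + 4 + 6.5 + 9.5 + 11 = 37.
Step 3: U_X = R1 - n1(n1+1)/2 = 37 - 7*8/2 = 37 - 28 = 9.
       U_Y = n1*n2 - U_X = 42 - 9 = 33.
Step 4: Ties are present, so use the tie-corrected normal approximation (with continuity correction) for the p-value.
Step 5: p-value = 0.099478; compare to alpha = 0.1. reject H0.

U_X = 9, p = 0.099478, reject H0 at alpha = 0.1.


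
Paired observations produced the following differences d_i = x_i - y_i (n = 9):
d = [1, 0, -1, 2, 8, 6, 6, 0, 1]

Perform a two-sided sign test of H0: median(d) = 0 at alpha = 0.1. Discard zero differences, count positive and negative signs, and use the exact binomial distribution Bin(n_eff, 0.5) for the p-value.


Step 1: Discard zero differences. Original n = 9; n_eff = number of nonzero differences = 7.
Nonzero differences (with sign): +1, -1, +2, +8, +6, +6, +1
Step 2: Count signs: positive = 6, negative = 1.
Step 3: Under H0: P(positive) = 0.5, so the number of positives S ~ Bin(7, 0.5).
Step 4: Two-sided exact p-value = sum of Bin(7,0.5) probabilities at or below the observed probability = 0.125000.
Step 5: alpha = 0.1. fail to reject H0.

n_eff = 7, pos = 6, neg = 1, p = 0.125000, fail to reject H0.


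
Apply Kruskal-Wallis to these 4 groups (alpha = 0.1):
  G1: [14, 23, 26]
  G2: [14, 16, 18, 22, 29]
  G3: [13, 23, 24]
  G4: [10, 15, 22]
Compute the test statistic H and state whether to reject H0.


Step 1: Combine all N = 14 observations and assign midranks.
sorted (value, group, rank): (10,G4,1), (13,G3,2), (14,G1,3.5), (14,G2,3.5), (15,G4,5), (16,G2,6), (18,G2,7), (22,G2,8.5), (22,G4,8.5), (23,G1,10.5), (23,G3,10.5), (24,G3,12), (26,G1,13), (29,G2,14)
Step 2: Sum ranks within each group.
R_1 = 27 (n_1 = 3)
R_2 = 39 (n_2 = 5)
R_3 = 24.5 (n_3 = 3)
R_4 = 14.5 (n_4 = 3)
Step 3: H = 12/(N(N+1)) * sum(R_i^2/n_i) - 3(N+1)
     = 12/(14*15) * (27^2/3 + 39^2/5 + 24.5^2/3 + 14.5^2/3) - 3*15
     = 0.057143 * 817.367 - 45
     = 1.706667.
Step 4: Ties present; correction factor C = 1 - 18/(14^3 - 14) = 0.993407. Corrected H = 1.706667 / 0.993407 = 1.717994.
Step 5: Under H0, H ~ chi^2(3); p-value = 0.632941.
Step 6: alpha = 0.1. fail to reject H0.

H = 1.7180, df = 3, p = 0.632941, fail to reject H0.


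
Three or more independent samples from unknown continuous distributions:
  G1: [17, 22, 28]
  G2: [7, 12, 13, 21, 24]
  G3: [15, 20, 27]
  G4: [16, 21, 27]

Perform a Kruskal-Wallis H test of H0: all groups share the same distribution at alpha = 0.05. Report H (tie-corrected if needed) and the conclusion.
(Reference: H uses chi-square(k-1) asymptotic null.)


Step 1: Combine all N = 14 observations and assign midranks.
sorted (value, group, rank): (7,G2,1), (12,G2,2), (13,G2,3), (15,G3,4), (16,G4,5), (17,G1,6), (20,G3,7), (21,G2,8.5), (21,G4,8.5), (22,G1,10), (24,G2,11), (27,G3,12.5), (27,G4,12.5), (28,G1,14)
Step 2: Sum ranks within each group.
R_1 = 30 (n_1 = 3)
R_2 = 25.5 (n_2 = 5)
R_3 = 23.5 (n_3 = 3)
R_4 = 26 (n_4 = 3)
Step 3: H = 12/(N(N+1)) * sum(R_i^2/n_i) - 3(N+1)
     = 12/(14*15) * (30^2/3 + 25.5^2/5 + 23.5^2/3 + 26^2/3) - 3*15
     = 0.057143 * 839.467 - 45
     = 2.969524.
Step 4: Ties present; correction factor C = 1 - 12/(14^3 - 14) = 0.995604. Corrected H = 2.969524 / 0.995604 = 2.982634.
Step 5: Under H0, H ~ chi^2(3); p-value = 0.394310.
Step 6: alpha = 0.05. fail to reject H0.

H = 2.9826, df = 3, p = 0.394310, fail to reject H0.


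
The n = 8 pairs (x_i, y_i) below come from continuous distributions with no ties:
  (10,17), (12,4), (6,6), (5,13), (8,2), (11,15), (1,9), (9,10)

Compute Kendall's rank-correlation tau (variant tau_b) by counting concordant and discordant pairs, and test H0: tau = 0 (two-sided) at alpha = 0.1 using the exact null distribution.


Step 1: Enumerate the 28 unordered pairs (i,j) with i<j and classify each by sign(x_j-x_i) * sign(y_j-y_i).
  (1,2):dx=+2,dy=-13->D; (1,3):dx=-4,dy=-11->C; (1,4):dx=-5,dy=-4->C; (1,5):dx=-2,dy=-15->C
  (1,6):dx=+1,dy=-2->D; (1,7):dx=-9,dy=-8->C; (1,8):dx=-1,dy=-7->C; (2,3):dx=-6,dy=+2->D
  (2,4):dx=-7,dy=+9->D; (2,5):dx=-4,dy=-2->C; (2,6):dx=-1,dy=+11->D; (2,7):dx=-11,dy=+5->D
  (2,8):dx=-3,dy=+6->D; (3,4):dx=-1,dy=+7->D; (3,5):dx=+2,dy=-4->D; (3,6):dx=+5,dy=+9->C
  (3,7):dx=-5,dy=+3->D; (3,8):dx=+3,dy=+4->C; (4,5):dx=+3,dy=-11->D; (4,6):dx=+6,dy=+2->C
  (4,7):dx=-4,dy=-4->C; (4,8):dx=+4,dy=-3->D; (5,6):dx=+3,dy=+13->C; (5,7):dx=-7,dy=+7->D
  (5,8):dx=+1,dy=+8->C; (6,7):dx=-10,dy=-6->C; (6,8):dx=-2,dy=-5->C; (7,8):dx=+8,dy=+1->C
Step 2: C = 15, D = 13, total pairs = 28.
Step 3: tau = (C - D)/(n(n-1)/2) = (15 - 13)/28 = 0.071429.
Step 4: Exact two-sided p-value (enumerate n! = 40320 permutations of y under H0): p = 0.904861.
Step 5: alpha = 0.1. fail to reject H0.

tau_b = 0.0714 (C=15, D=13), p = 0.904861, fail to reject H0.


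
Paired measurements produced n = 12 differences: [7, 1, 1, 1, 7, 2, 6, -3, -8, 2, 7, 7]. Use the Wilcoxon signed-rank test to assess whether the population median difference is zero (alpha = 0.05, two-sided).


Step 1: Drop any zero differences (none here) and take |d_i|.
|d| = [7, 1, 1, 1, 7, 2, 6, 3, 8, 2, 7, 7]
Step 2: Midrank |d_i| (ties get averaged ranks).
ranks: |7|->9.5, |1|->2, |1|->2, |1|->2, |7|->9.5, |2|->4.5, |6|->7, |3|->6, |8|->12, |2|->4.5, |7|->9.5, |7|->9.5
Step 3: Attach original signs; sum ranks with positive sign and with negative sign.
W+ = 9.5 + 2 + 2 + 2 + 9.5 + 4.5 + 7 + 4.5 + 9.5 + 9.5 = 60
W- = 6 + 12 = 18
(Check: W+ + W- = 78 should equal n(n+1)/2 = 78.)
Step 4: Test statistic W = min(W+, W-) = 18.
Step 5: Ties in |d|, so use the tie-corrected normal approximation.
        E[W] = n(n+1)/4 = 12*13/4 = 39.
        Tie groups: |d|=1 (t=3), |d|=2 (t=2), |d|=7 (t=4); sum(t^3 - t) = 90.
        Var[W] = n(n+1)(2n+1)/24 - sum(t^3-t)/48 = 3900/24 - 90/48 = 160.625.
        z = (W - E[W]) / sqrt(Var[W]) = (18 - 39) / 12.6738 = -1.6570.
        Two-sided p = 2*Phi(z) = 0.097527.
Step 6: alpha = 0.05. fail to reject H0.

W+ = 60, W- = 18, W = min = 18, p = 0.097527, fail to reject H0.


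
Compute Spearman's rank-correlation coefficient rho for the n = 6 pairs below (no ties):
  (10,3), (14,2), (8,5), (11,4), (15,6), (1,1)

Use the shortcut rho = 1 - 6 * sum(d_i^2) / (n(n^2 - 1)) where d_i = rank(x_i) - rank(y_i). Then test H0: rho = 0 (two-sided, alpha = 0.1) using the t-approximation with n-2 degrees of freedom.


Step 1: Rank x and y separately (midranks; no ties here).
rank(x): 10->3, 14->5, 8->2, 11->4, 15->6, 1->1
rank(y): 3->3, 2->2, 5->5, 4->4, 6->6, 1->1
Step 2: d_i = R_x(i) - R_y(i); compute d_i^2.
  (3-3)^2=0, (5-2)^2=9, (2-5)^2=9, (4-4)^2=0, (6-6)^2=0, (1-1)^2=0
sum(d^2) = 18.
Step 3: rho = 1 - 6*18 / (6*(6^2 - 1)) = 1 - 108/210 = 0.485714.
Step 4: Under H0, t = rho * sqrt((n-2)/(1-rho^2)) = 1.1113 ~ t(4).
Step 5: Two-sided p-value from the t-distribution with 4 df = 0.328723.
Step 6: alpha = 0.1. fail to reject H0.

rho = 0.4857, p = 0.328723, fail to reject H0 at alpha = 0.1.


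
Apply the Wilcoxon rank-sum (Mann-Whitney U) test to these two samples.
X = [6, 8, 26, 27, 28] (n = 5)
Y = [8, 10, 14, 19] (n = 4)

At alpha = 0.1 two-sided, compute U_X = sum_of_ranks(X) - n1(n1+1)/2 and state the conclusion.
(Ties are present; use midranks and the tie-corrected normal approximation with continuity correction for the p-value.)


Step 1: Combine and sort all 9 observations; assign midranks.
sorted (value, group): (6,X), (8,X), (8,Y), (10,Y), (14,Y), (19,Y), (26,X), (27,X), (28,X)
ranks: 6->1, 8->2.5, 8->2.5, 10->4, 14->5, 19->6, 26->7, 27->8, 28->9
Step 2: Rank sum for X: R1 = 1 + 2.5 + 7 + 8 + 9 = 27.5.
Step 3: U_X = R1 - n1(n1+1)/2 = 27.5 - 5*6/2 = 27.5 - 15 = 12.5.
       U_Y = n1*n2 - U_X = 20 - 12.5 = 7.5.
Step 4: Ties are present, so use the tie-corrected normal approximation (with continuity correction) for the p-value.
Step 5: p-value = 0.622753; compare to alpha = 0.1. fail to reject H0.

U_X = 12.5, p = 0.622753, fail to reject H0 at alpha = 0.1.


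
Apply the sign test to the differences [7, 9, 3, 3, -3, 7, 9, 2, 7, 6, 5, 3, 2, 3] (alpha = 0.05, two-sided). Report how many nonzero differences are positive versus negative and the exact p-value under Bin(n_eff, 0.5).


Step 1: Discard zero differences. Original n = 14; n_eff = number of nonzero differences = 14.
Nonzero differences (with sign): +7, +9, +3, +3, -3, +7, +9, +2, +7, +6, +5, +3, +2, +3
Step 2: Count signs: positive = 13, negative = 1.
Step 3: Under H0: P(positive) = 0.5, so the number of positives S ~ Bin(14, 0.5).
Step 4: Two-sided exact p-value = sum of Bin(14,0.5) probabilities at or below the observed probability = 0.001831.
Step 5: alpha = 0.05. reject H0.

n_eff = 14, pos = 13, neg = 1, p = 0.001831, reject H0.


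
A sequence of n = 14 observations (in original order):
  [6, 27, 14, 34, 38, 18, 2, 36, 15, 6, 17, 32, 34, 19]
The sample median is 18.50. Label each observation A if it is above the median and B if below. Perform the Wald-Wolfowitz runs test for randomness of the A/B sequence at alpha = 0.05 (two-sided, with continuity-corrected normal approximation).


Step 1: Compute median = 18.50; label A = above, B = below.
Labels in order: BABAABBABBBAAA  (n_A = 7, n_B = 7)
Step 2: Count runs R = 8.
Step 3: Under H0 (random ordering), E[R] = 2*n_A*n_B/(n_A+n_B) + 1 = 2*7*7/14 + 1 = 8.0000.
        Var[R] = 2*n_A*n_B*(2*n_A*n_B - n_A - n_B) / ((n_A+n_B)^2 * (n_A+n_B-1)) = 8232/2548 = 3.2308.
        SD[R] = 1.7974.
Step 4: R = E[R], so z = 0 with no continuity correction.
Step 5: Two-sided p-value via normal approximation = 2*(1 - Phi(|z|)) = 1.000000.
Step 6: alpha = 0.05. fail to reject H0.

R = 8, z = 0.0000, p = 1.000000, fail to reject H0.


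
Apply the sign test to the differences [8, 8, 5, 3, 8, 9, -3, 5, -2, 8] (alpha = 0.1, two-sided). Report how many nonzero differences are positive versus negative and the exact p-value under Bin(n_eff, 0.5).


Step 1: Discard zero differences. Original n = 10; n_eff = number of nonzero differences = 10.
Nonzero differences (with sign): +8, +8, +5, +3, +8, +9, -3, +5, -2, +8
Step 2: Count signs: positive = 8, negative = 2.
Step 3: Under H0: P(positive) = 0.5, so the number of positives S ~ Bin(10, 0.5).
Step 4: Two-sided exact p-value = sum of Bin(10,0.5) probabilities at or below the observed probability = 0.109375.
Step 5: alpha = 0.1. fail to reject H0.

n_eff = 10, pos = 8, neg = 2, p = 0.109375, fail to reject H0.


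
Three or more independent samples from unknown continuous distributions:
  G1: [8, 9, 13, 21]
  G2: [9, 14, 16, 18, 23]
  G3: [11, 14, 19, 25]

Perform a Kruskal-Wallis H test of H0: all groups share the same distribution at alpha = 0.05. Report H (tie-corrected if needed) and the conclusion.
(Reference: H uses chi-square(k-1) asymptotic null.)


Step 1: Combine all N = 13 observations and assign midranks.
sorted (value, group, rank): (8,G1,1), (9,G1,2.5), (9,G2,2.5), (11,G3,4), (13,G1,5), (14,G2,6.5), (14,G3,6.5), (16,G2,8), (18,G2,9), (19,G3,10), (21,G1,11), (23,G2,12), (25,G3,13)
Step 2: Sum ranks within each group.
R_1 = 19.5 (n_1 = 4)
R_2 = 38 (n_2 = 5)
R_3 = 33.5 (n_3 = 4)
Step 3: H = 12/(N(N+1)) * sum(R_i^2/n_i) - 3(N+1)
     = 12/(13*14) * (19.5^2/4 + 38^2/5 + 33.5^2/4) - 3*14
     = 0.065934 * 664.425 - 42
     = 1.808242.
Step 4: Ties present; correction factor C = 1 - 12/(13^3 - 13) = 0.994505. Corrected H = 1.808242 / 0.994505 = 1.818232.
Step 5: Under H0, H ~ chi^2(2); p-value = 0.402880.
Step 6: alpha = 0.05. fail to reject H0.

H = 1.8182, df = 2, p = 0.402880, fail to reject H0.


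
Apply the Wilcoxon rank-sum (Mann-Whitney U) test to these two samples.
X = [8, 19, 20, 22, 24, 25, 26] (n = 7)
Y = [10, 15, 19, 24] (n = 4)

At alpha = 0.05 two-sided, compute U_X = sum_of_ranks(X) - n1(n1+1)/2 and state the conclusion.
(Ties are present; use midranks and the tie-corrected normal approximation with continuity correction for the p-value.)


Step 1: Combine and sort all 11 observations; assign midranks.
sorted (value, group): (8,X), (10,Y), (15,Y), (19,X), (19,Y), (20,X), (22,X), (24,X), (24,Y), (25,X), (26,X)
ranks: 8->1, 10->2, 15->3, 19->4.5, 19->4.5, 20->6, 22->7, 24->8.5, 24->8.5, 25->10, 26->11
Step 2: Rank sum for X: R1 = 1 + 4.5 + 6 + 7 + 8.5 + 10 + 11 = 48.
Step 3: U_X = R1 - n1(n1+1)/2 = 48 - 7*8/2 = 48 - 28 = 20.
       U_Y = n1*n2 - U_X = 28 - 20 = 8.
Step 4: Ties are present, so use the tie-corrected normal approximation (with continuity correction) for the p-value.
Step 5: p-value = 0.296412; compare to alpha = 0.05. fail to reject H0.

U_X = 20, p = 0.296412, fail to reject H0 at alpha = 0.05.


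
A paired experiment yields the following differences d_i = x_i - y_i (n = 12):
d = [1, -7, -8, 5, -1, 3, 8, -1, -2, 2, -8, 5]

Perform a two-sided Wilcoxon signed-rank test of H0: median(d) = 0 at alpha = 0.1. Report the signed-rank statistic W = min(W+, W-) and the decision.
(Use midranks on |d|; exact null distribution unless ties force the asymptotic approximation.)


Step 1: Drop any zero differences (none here) and take |d_i|.
|d| = [1, 7, 8, 5, 1, 3, 8, 1, 2, 2, 8, 5]
Step 2: Midrank |d_i| (ties get averaged ranks).
ranks: |1|->2, |7|->9, |8|->11, |5|->7.5, |1|->2, |3|->6, |8|->11, |1|->2, |2|->4.5, |2|->4.5, |8|->11, |5|->7.5
Step 3: Attach original signs; sum ranks with positive sign and with negative sign.
W+ = 2 + 7.5 + 6 + 11 + 4.5 + 7.5 = 38.5
W- = 9 + 11 + 2 + 2 + 4.5 + 11 = 39.5
(Check: W+ + W- = 78 should equal n(n+1)/2 = 78.)
Step 4: Test statistic W = min(W+, W-) = 38.5.
Step 5: Ties in |d|, so use the tie-corrected normal approximation.
        E[W] = n(n+1)/4 = 12*13/4 = 39.
        Tie groups: |d|=1 (t=3), |d|=2 (t=2), |d|=5 (t=2), |d|=8 (t=3); sum(t^3 - t) = 60.
        Var[W] = n(n+1)(2n+1)/24 - sum(t^3-t)/48 = 3900/24 - 60/48 = 161.25.
        z = (W - E[W]) / sqrt(Var[W]) = (38.5 - 39) / 12.6984 = -0.0394.
        Two-sided p = 2*Phi(z) = 0.968591.
Step 6: alpha = 0.1. fail to reject H0.

W+ = 38.5, W- = 39.5, W = min = 38.5, p = 0.968591, fail to reject H0.


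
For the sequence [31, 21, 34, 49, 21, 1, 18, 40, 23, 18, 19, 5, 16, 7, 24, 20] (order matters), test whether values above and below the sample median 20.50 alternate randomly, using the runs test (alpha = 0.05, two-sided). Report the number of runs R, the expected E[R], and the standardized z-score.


Step 1: Compute median = 20.50; label A = above, B = below.
Labels in order: AAAAABBAABBBBBAB  (n_A = 8, n_B = 8)
Step 2: Count runs R = 6.
Step 3: Under H0 (random ordering), E[R] = 2*n_A*n_B/(n_A+n_B) + 1 = 2*8*8/16 + 1 = 9.0000.
        Var[R] = 2*n_A*n_B*(2*n_A*n_B - n_A - n_B) / ((n_A+n_B)^2 * (n_A+n_B-1)) = 14336/3840 = 3.7333.
        SD[R] = 1.9322.
Step 4: Continuity-corrected z = (R + 0.5 - E[R]) / SD[R] = (6 + 0.5 - 9.0000) / 1.9322 = -1.2939.
Step 5: Two-sided p-value via normal approximation = 2*(1 - Phi(|z|)) = 0.195709.
Step 6: alpha = 0.05. fail to reject H0.

R = 6, z = -1.2939, p = 0.195709, fail to reject H0.


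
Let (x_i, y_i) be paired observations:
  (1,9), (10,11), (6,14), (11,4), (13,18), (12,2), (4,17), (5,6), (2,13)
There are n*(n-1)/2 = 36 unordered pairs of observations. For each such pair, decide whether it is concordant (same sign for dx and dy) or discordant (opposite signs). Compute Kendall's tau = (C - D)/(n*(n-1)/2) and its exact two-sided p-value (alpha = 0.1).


Step 1: Enumerate the 36 unordered pairs (i,j) with i<j and classify each by sign(x_j-x_i) * sign(y_j-y_i).
  (1,2):dx=+9,dy=+2->C; (1,3):dx=+5,dy=+5->C; (1,4):dx=+10,dy=-5->D; (1,5):dx=+12,dy=+9->C
  (1,6):dx=+11,dy=-7->D; (1,7):dx=+3,dy=+8->C; (1,8):dx=+4,dy=-3->D; (1,9):dx=+1,dy=+4->C
  (2,3):dx=-4,dy=+3->D; (2,4):dx=+1,dy=-7->D; (2,5):dx=+3,dy=+7->C; (2,6):dx=+2,dy=-9->D
  (2,7):dx=-6,dy=+6->D; (2,8):dx=-5,dy=-5->C; (2,9):dx=-8,dy=+2->D; (3,4):dx=+5,dy=-10->D
  (3,5):dx=+7,dy=+4->C; (3,6):dx=+6,dy=-12->D; (3,7):dx=-2,dy=+3->D; (3,8):dx=-1,dy=-8->C
  (3,9):dx=-4,dy=-1->C; (4,5):dx=+2,dy=+14->C; (4,6):dx=+1,dy=-2->D; (4,7):dx=-7,dy=+13->D
  (4,8):dx=-6,dy=+2->D; (4,9):dx=-9,dy=+9->D; (5,6):dx=-1,dy=-16->C; (5,7):dx=-9,dy=-1->C
  (5,8):dx=-8,dy=-12->C; (5,9):dx=-11,dy=-5->C; (6,7):dx=-8,dy=+15->D; (6,8):dx=-7,dy=+4->D
  (6,9):dx=-10,dy=+11->D; (7,8):dx=+1,dy=-11->D; (7,9):dx=-2,dy=-4->C; (8,9):dx=-3,dy=+7->D
Step 2: C = 16, D = 20, total pairs = 36.
Step 3: tau = (C - D)/(n(n-1)/2) = (16 - 20)/36 = -0.111111.
Step 4: Exact two-sided p-value (enumerate n! = 362880 permutations of y under H0): p = 0.761414.
Step 5: alpha = 0.1. fail to reject H0.

tau_b = -0.1111 (C=16, D=20), p = 0.761414, fail to reject H0.


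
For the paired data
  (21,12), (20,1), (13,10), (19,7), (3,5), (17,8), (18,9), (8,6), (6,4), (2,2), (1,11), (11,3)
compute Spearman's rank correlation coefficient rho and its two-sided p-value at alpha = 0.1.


Step 1: Rank x and y separately (midranks; no ties here).
rank(x): 21->12, 20->11, 13->7, 19->10, 3->3, 17->8, 18->9, 8->5, 6->4, 2->2, 1->1, 11->6
rank(y): 12->12, 1->1, 10->10, 7->7, 5->5, 8->8, 9->9, 6->6, 4->4, 2->2, 11->11, 3->3
Step 2: d_i = R_x(i) - R_y(i); compute d_i^2.
  (12-12)^2=0, (11-1)^2=100, (7-10)^2=9, (10-7)^2=9, (3-5)^2=4, (8-8)^2=0, (9-9)^2=0, (5-6)^2=1, (4-4)^2=0, (2-2)^2=0, (1-11)^2=100, (6-3)^2=9
sum(d^2) = 232.
Step 3: rho = 1 - 6*232 / (12*(12^2 - 1)) = 1 - 1392/1716 = 0.188811.
Step 4: Under H0, t = rho * sqrt((n-2)/(1-rho^2)) = 0.6080 ~ t(10).
Step 5: Two-sided p-value from the t-distribution with 10 df = 0.556737.
Step 6: alpha = 0.1. fail to reject H0.

rho = 0.1888, p = 0.556737, fail to reject H0 at alpha = 0.1.


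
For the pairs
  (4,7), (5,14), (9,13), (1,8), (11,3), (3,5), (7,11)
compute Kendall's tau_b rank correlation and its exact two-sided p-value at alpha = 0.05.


Step 1: Enumerate the 21 unordered pairs (i,j) with i<j and classify each by sign(x_j-x_i) * sign(y_j-y_i).
  (1,2):dx=+1,dy=+7->C; (1,3):dx=+5,dy=+6->C; (1,4):dx=-3,dy=+1->D; (1,5):dx=+7,dy=-4->D
  (1,6):dx=-1,dy=-2->C; (1,7):dx=+3,dy=+4->C; (2,3):dx=+4,dy=-1->D; (2,4):dx=-4,dy=-6->C
  (2,5):dx=+6,dy=-11->D; (2,6):dx=-2,dy=-9->C; (2,7):dx=+2,dy=-3->D; (3,4):dx=-8,dy=-5->C
  (3,5):dx=+2,dy=-10->D; (3,6):dx=-6,dy=-8->C; (3,7):dx=-2,dy=-2->C; (4,5):dx=+10,dy=-5->D
  (4,6):dx=+2,dy=-3->D; (4,7):dx=+6,dy=+3->C; (5,6):dx=-8,dy=+2->D; (5,7):dx=-4,dy=+8->D
  (6,7):dx=+4,dy=+6->C
Step 2: C = 11, D = 10, total pairs = 21.
Step 3: tau = (C - D)/(n(n-1)/2) = (11 - 10)/21 = 0.047619.
Step 4: Exact two-sided p-value (enumerate n! = 5040 permutations of y under H0): p = 1.000000.
Step 5: alpha = 0.05. fail to reject H0.

tau_b = 0.0476 (C=11, D=10), p = 1.000000, fail to reject H0.


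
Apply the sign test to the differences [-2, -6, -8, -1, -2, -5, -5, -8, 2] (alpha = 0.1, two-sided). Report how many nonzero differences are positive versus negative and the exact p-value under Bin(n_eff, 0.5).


Step 1: Discard zero differences. Original n = 9; n_eff = number of nonzero differences = 9.
Nonzero differences (with sign): -2, -6, -8, -1, -2, -5, -5, -8, +2
Step 2: Count signs: positive = 1, negative = 8.
Step 3: Under H0: P(positive) = 0.5, so the number of positives S ~ Bin(9, 0.5).
Step 4: Two-sided exact p-value = sum of Bin(9,0.5) probabilities at or below the observed probability = 0.039062.
Step 5: alpha = 0.1. reject H0.

n_eff = 9, pos = 1, neg = 8, p = 0.039062, reject H0.


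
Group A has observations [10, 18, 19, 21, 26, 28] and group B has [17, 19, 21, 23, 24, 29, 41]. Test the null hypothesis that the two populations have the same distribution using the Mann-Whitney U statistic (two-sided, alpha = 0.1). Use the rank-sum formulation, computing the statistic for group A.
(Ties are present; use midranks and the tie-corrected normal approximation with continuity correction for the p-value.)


Step 1: Combine and sort all 13 observations; assign midranks.
sorted (value, group): (10,X), (17,Y), (18,X), (19,X), (19,Y), (21,X), (21,Y), (23,Y), (24,Y), (26,X), (28,X), (29,Y), (41,Y)
ranks: 10->1, 17->2, 18->3, 19->4.5, 19->4.5, 21->6.5, 21->6.5, 23->8, 24->9, 26->10, 28->11, 29->12, 41->13
Step 2: Rank sum for X: R1 = 1 + 3 + 4.5 + 6.5 + 10 + 11 = 36.
Step 3: U_X = R1 - n1(n1+1)/2 = 36 - 6*7/2 = 36 - 21 = 15.
       U_Y = n1*n2 - U_X = 42 - 15 = 27.
Step 4: Ties are present, so use the tie-corrected normal approximation (with continuity correction) for the p-value.
Step 5: p-value = 0.430766; compare to alpha = 0.1. fail to reject H0.

U_X = 15, p = 0.430766, fail to reject H0 at alpha = 0.1.


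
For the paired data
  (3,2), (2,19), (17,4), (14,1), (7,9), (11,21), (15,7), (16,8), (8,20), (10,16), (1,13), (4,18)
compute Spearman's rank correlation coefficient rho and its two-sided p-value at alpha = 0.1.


Step 1: Rank x and y separately (midranks; no ties here).
rank(x): 3->3, 2->2, 17->12, 14->9, 7->5, 11->8, 15->10, 16->11, 8->6, 10->7, 1->1, 4->4
rank(y): 2->2, 19->10, 4->3, 1->1, 9->6, 21->12, 7->4, 8->5, 20->11, 16->8, 13->7, 18->9
Step 2: d_i = R_x(i) - R_y(i); compute d_i^2.
  (3-2)^2=1, (2-10)^2=64, (12-3)^2=81, (9-1)^2=64, (5-6)^2=1, (8-12)^2=16, (10-4)^2=36, (11-5)^2=36, (6-11)^2=25, (7-8)^2=1, (1-7)^2=36, (4-9)^2=25
sum(d^2) = 386.
Step 3: rho = 1 - 6*386 / (12*(12^2 - 1)) = 1 - 2316/1716 = -0.349650.
Step 4: Under H0, t = rho * sqrt((n-2)/(1-rho^2)) = -1.1802 ~ t(10).
Step 5: Two-sided p-value from the t-distribution with 10 df = 0.265239.
Step 6: alpha = 0.1. fail to reject H0.

rho = -0.3497, p = 0.265239, fail to reject H0 at alpha = 0.1.


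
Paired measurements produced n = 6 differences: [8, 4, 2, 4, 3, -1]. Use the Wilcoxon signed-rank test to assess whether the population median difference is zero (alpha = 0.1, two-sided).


Step 1: Drop any zero differences (none here) and take |d_i|.
|d| = [8, 4, 2, 4, 3, 1]
Step 2: Midrank |d_i| (ties get averaged ranks).
ranks: |8|->6, |4|->4.5, |2|->2, |4|->4.5, |3|->3, |1|->1
Step 3: Attach original signs; sum ranks with positive sign and with negative sign.
W+ = 6 + 4.5 + 2 + 4.5 + 3 = 20
W- = 1 = 1
(Check: W+ + W- = 21 should equal n(n+1)/2 = 21.)
Step 4: Test statistic W = min(W+, W-) = 1.
Step 5: Ties in |d|, so use the tie-corrected normal approximation.
        E[W] = n(n+1)/4 = 6*7/4 = 10.5.
        Tie groups: |d|=4 (t=2); sum(t^3 - t) = 6.
        Var[W] = n(n+1)(2n+1)/24 - sum(t^3-t)/48 = 546/24 - 6/48 = 22.625.
        z = (W - E[W]) / sqrt(Var[W]) = (1 - 10.5) / 4.7566 = -1.9972.
        Two-sided p = 2*Phi(z) = 0.045800.
Step 6: alpha = 0.1. reject H0.

W+ = 20, W- = 1, W = min = 1, p = 0.045800, reject H0.


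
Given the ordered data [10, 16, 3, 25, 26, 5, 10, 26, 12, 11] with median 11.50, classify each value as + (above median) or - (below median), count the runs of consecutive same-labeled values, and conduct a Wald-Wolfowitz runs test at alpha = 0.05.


Step 1: Compute median = 11.50; label A = above, B = below.
Labels in order: BABAABBAAB  (n_A = 5, n_B = 5)
Step 2: Count runs R = 7.
Step 3: Under H0 (random ordering), E[R] = 2*n_A*n_B/(n_A+n_B) + 1 = 2*5*5/10 + 1 = 6.0000.
        Var[R] = 2*n_A*n_B*(2*n_A*n_B - n_A - n_B) / ((n_A+n_B)^2 * (n_A+n_B-1)) = 2000/900 = 2.2222.
        SD[R] = 1.4907.
Step 4: Continuity-corrected z = (R - 0.5 - E[R]) / SD[R] = (7 - 0.5 - 6.0000) / 1.4907 = 0.3354.
Step 5: Two-sided p-value via normal approximation = 2*(1 - Phi(|z|)) = 0.737316.
Step 6: alpha = 0.05. fail to reject H0.

R = 7, z = 0.3354, p = 0.737316, fail to reject H0.


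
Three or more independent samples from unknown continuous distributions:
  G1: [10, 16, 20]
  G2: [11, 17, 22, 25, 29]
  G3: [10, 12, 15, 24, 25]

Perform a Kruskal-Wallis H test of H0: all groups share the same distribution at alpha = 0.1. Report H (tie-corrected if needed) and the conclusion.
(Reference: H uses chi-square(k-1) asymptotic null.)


Step 1: Combine all N = 13 observations and assign midranks.
sorted (value, group, rank): (10,G1,1.5), (10,G3,1.5), (11,G2,3), (12,G3,4), (15,G3,5), (16,G1,6), (17,G2,7), (20,G1,8), (22,G2,9), (24,G3,10), (25,G2,11.5), (25,G3,11.5), (29,G2,13)
Step 2: Sum ranks within each group.
R_1 = 15.5 (n_1 = 3)
R_2 = 43.5 (n_2 = 5)
R_3 = 32 (n_3 = 5)
Step 3: H = 12/(N(N+1)) * sum(R_i^2/n_i) - 3(N+1)
     = 12/(13*14) * (15.5^2/3 + 43.5^2/5 + 32^2/5) - 3*14
     = 0.065934 * 663.333 - 42
     = 1.736264.
Step 4: Ties present; correction factor C = 1 - 12/(13^3 - 13) = 0.994505. Corrected H = 1.736264 / 0.994505 = 1.745856.
Step 5: Under H0, H ~ chi^2(2); p-value = 0.417727.
Step 6: alpha = 0.1. fail to reject H0.

H = 1.7459, df = 2, p = 0.417727, fail to reject H0.


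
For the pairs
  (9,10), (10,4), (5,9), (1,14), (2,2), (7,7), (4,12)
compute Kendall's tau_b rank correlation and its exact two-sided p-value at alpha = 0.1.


Step 1: Enumerate the 21 unordered pairs (i,j) with i<j and classify each by sign(x_j-x_i) * sign(y_j-y_i).
  (1,2):dx=+1,dy=-6->D; (1,3):dx=-4,dy=-1->C; (1,4):dx=-8,dy=+4->D; (1,5):dx=-7,dy=-8->C
  (1,6):dx=-2,dy=-3->C; (1,7):dx=-5,dy=+2->D; (2,3):dx=-5,dy=+5->D; (2,4):dx=-9,dy=+10->D
  (2,5):dx=-8,dy=-2->C; (2,6):dx=-3,dy=+3->D; (2,7):dx=-6,dy=+8->D; (3,4):dx=-4,dy=+5->D
  (3,5):dx=-3,dy=-7->C; (3,6):dx=+2,dy=-2->D; (3,7):dx=-1,dy=+3->D; (4,5):dx=+1,dy=-12->D
  (4,6):dx=+6,dy=-7->D; (4,7):dx=+3,dy=-2->D; (5,6):dx=+5,dy=+5->C; (5,7):dx=+2,dy=+10->C
  (6,7):dx=-3,dy=+5->D
Step 2: C = 7, D = 14, total pairs = 21.
Step 3: tau = (C - D)/(n(n-1)/2) = (7 - 14)/21 = -0.333333.
Step 4: Exact two-sided p-value (enumerate n! = 5040 permutations of y under H0): p = 0.381349.
Step 5: alpha = 0.1. fail to reject H0.

tau_b = -0.3333 (C=7, D=14), p = 0.381349, fail to reject H0.


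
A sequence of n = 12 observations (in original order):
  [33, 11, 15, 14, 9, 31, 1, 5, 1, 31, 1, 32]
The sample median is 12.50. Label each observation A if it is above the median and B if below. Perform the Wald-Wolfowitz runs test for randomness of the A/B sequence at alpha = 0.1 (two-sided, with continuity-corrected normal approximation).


Step 1: Compute median = 12.50; label A = above, B = below.
Labels in order: ABAABABBBABA  (n_A = 6, n_B = 6)
Step 2: Count runs R = 9.
Step 3: Under H0 (random ordering), E[R] = 2*n_A*n_B/(n_A+n_B) + 1 = 2*6*6/12 + 1 = 7.0000.
        Var[R] = 2*n_A*n_B*(2*n_A*n_B - n_A - n_B) / ((n_A+n_B)^2 * (n_A+n_B-1)) = 4320/1584 = 2.7273.
        SD[R] = 1.6514.
Step 4: Continuity-corrected z = (R - 0.5 - E[R]) / SD[R] = (9 - 0.5 - 7.0000) / 1.6514 = 0.9083.
Step 5: Two-sided p-value via normal approximation = 2*(1 - Phi(|z|)) = 0.363722.
Step 6: alpha = 0.1. fail to reject H0.

R = 9, z = 0.9083, p = 0.363722, fail to reject H0.


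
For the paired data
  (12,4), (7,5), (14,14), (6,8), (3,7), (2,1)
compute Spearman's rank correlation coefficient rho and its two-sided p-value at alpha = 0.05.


Step 1: Rank x and y separately (midranks; no ties here).
rank(x): 12->5, 7->4, 14->6, 6->3, 3->2, 2->1
rank(y): 4->2, 5->3, 14->6, 8->5, 7->4, 1->1
Step 2: d_i = R_x(i) - R_y(i); compute d_i^2.
  (5-2)^2=9, (4-3)^2=1, (6-6)^2=0, (3-5)^2=4, (2-4)^2=4, (1-1)^2=0
sum(d^2) = 18.
Step 3: rho = 1 - 6*18 / (6*(6^2 - 1)) = 1 - 108/210 = 0.485714.
Step 4: Under H0, t = rho * sqrt((n-2)/(1-rho^2)) = 1.1113 ~ t(4).
Step 5: Two-sided p-value from the t-distribution with 4 df = 0.328723.
Step 6: alpha = 0.05. fail to reject H0.

rho = 0.4857, p = 0.328723, fail to reject H0 at alpha = 0.05.


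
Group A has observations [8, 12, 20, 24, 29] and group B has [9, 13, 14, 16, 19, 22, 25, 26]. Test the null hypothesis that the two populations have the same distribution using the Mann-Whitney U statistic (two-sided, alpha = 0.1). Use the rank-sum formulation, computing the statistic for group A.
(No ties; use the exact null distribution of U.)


Step 1: Combine and sort all 13 observations; assign midranks.
sorted (value, group): (8,X), (9,Y), (12,X), (13,Y), (14,Y), (16,Y), (19,Y), (20,X), (22,Y), (24,X), (25,Y), (26,Y), (29,X)
ranks: 8->1, 9->2, 12->3, 13->4, 14->5, 16->6, 19->7, 20->8, 22->9, 24->10, 25->11, 26->12, 29->13
Step 2: Rank sum for X: R1 = 1 + 3 + 8 + 10 + 13 = 35.
Step 3: U_X = R1 - n1(n1+1)/2 = 35 - 5*6/2 = 35 - 15 = 20.
       U_Y = n1*n2 - U_X = 40 - 20 = 20.
Step 4: No ties, so the exact null distribution of U (based on enumerating the C(13,5) = 1287 equally likely rank assignments) gives the two-sided p-value.
Step 5: p-value = 1.000000; compare to alpha = 0.1. fail to reject H0.

U_X = 20, p = 1.000000, fail to reject H0 at alpha = 0.1.


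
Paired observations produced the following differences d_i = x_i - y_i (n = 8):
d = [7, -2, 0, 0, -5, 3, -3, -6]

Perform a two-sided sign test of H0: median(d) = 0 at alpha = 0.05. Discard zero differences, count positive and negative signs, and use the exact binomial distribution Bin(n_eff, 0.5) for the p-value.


Step 1: Discard zero differences. Original n = 8; n_eff = number of nonzero differences = 6.
Nonzero differences (with sign): +7, -2, -5, +3, -3, -6
Step 2: Count signs: positive = 2, negative = 4.
Step 3: Under H0: P(positive) = 0.5, so the number of positives S ~ Bin(6, 0.5).
Step 4: Two-sided exact p-value = sum of Bin(6,0.5) probabilities at or below the observed probability = 0.687500.
Step 5: alpha = 0.05. fail to reject H0.

n_eff = 6, pos = 2, neg = 4, p = 0.687500, fail to reject H0.


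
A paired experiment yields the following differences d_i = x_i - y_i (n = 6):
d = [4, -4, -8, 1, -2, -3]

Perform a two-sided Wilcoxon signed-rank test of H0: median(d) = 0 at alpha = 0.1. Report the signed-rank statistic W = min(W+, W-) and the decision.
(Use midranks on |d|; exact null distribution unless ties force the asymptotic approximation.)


Step 1: Drop any zero differences (none here) and take |d_i|.
|d| = [4, 4, 8, 1, 2, 3]
Step 2: Midrank |d_i| (ties get averaged ranks).
ranks: |4|->4.5, |4|->4.5, |8|->6, |1|->1, |2|->2, |3|->3
Step 3: Attach original signs; sum ranks with positive sign and with negative sign.
W+ = 4.5 + 1 = 5.5
W- = 4.5 + 6 + 2 + 3 = 15.5
(Check: W+ + W- = 21 should equal n(n+1)/2 = 21.)
Step 4: Test statistic W = min(W+, W-) = 5.5.
Step 5: Ties in |d|, so use the tie-corrected normal approximation.
        E[W] = n(n+1)/4 = 6*7/4 = 10.5.
        Tie groups: |d|=4 (t=2); sum(t^3 - t) = 6.
        Var[W] = n(n+1)(2n+1)/24 - sum(t^3-t)/48 = 546/24 - 6/48 = 22.625.
        z = (W - E[W]) / sqrt(Var[W]) = (5.5 - 10.5) / 4.7566 = -1.0512.
        Two-sided p = 2*Phi(z) = 0.293177.
Step 6: alpha = 0.1. fail to reject H0.

W+ = 5.5, W- = 15.5, W = min = 5.5, p = 0.293177, fail to reject H0.


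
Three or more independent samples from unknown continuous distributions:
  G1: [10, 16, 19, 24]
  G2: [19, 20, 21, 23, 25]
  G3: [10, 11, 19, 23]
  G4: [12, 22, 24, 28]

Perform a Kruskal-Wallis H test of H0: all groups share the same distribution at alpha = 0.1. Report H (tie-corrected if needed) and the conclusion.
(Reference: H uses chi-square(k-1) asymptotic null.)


Step 1: Combine all N = 17 observations and assign midranks.
sorted (value, group, rank): (10,G1,1.5), (10,G3,1.5), (11,G3,3), (12,G4,4), (16,G1,5), (19,G1,7), (19,G2,7), (19,G3,7), (20,G2,9), (21,G2,10), (22,G4,11), (23,G2,12.5), (23,G3,12.5), (24,G1,14.5), (24,G4,14.5), (25,G2,16), (28,G4,17)
Step 2: Sum ranks within each group.
R_1 = 28 (n_1 = 4)
R_2 = 54.5 (n_2 = 5)
R_3 = 24 (n_3 = 4)
R_4 = 46.5 (n_4 = 4)
Step 3: H = 12/(N(N+1)) * sum(R_i^2/n_i) - 3(N+1)
     = 12/(17*18) * (28^2/4 + 54.5^2/5 + 24^2/4 + 46.5^2/4) - 3*18
     = 0.039216 * 1474.61 - 54
     = 3.827941.
Step 4: Ties present; correction factor C = 1 - 42/(17^3 - 17) = 0.991422. Corrected H = 3.827941 / 0.991422 = 3.861063.
Step 5: Under H0, H ~ chi^2(3); p-value = 0.276863.
Step 6: alpha = 0.1. fail to reject H0.

H = 3.8611, df = 3, p = 0.276863, fail to reject H0.


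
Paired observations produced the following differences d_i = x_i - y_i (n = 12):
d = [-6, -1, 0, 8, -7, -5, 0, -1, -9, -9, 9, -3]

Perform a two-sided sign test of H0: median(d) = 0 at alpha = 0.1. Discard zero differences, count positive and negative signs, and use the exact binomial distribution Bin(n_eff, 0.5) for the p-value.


Step 1: Discard zero differences. Original n = 12; n_eff = number of nonzero differences = 10.
Nonzero differences (with sign): -6, -1, +8, -7, -5, -1, -9, -9, +9, -3
Step 2: Count signs: positive = 2, negative = 8.
Step 3: Under H0: P(positive) = 0.5, so the number of positives S ~ Bin(10, 0.5).
Step 4: Two-sided exact p-value = sum of Bin(10,0.5) probabilities at or below the observed probability = 0.109375.
Step 5: alpha = 0.1. fail to reject H0.

n_eff = 10, pos = 2, neg = 8, p = 0.109375, fail to reject H0.


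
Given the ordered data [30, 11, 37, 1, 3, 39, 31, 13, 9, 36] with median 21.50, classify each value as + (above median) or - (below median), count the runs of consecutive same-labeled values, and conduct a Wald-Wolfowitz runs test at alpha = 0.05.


Step 1: Compute median = 21.50; label A = above, B = below.
Labels in order: ABABBAABBA  (n_A = 5, n_B = 5)
Step 2: Count runs R = 7.
Step 3: Under H0 (random ordering), E[R] = 2*n_A*n_B/(n_A+n_B) + 1 = 2*5*5/10 + 1 = 6.0000.
        Var[R] = 2*n_A*n_B*(2*n_A*n_B - n_A - n_B) / ((n_A+n_B)^2 * (n_A+n_B-1)) = 2000/900 = 2.2222.
        SD[R] = 1.4907.
Step 4: Continuity-corrected z = (R - 0.5 - E[R]) / SD[R] = (7 - 0.5 - 6.0000) / 1.4907 = 0.3354.
Step 5: Two-sided p-value via normal approximation = 2*(1 - Phi(|z|)) = 0.737316.
Step 6: alpha = 0.05. fail to reject H0.

R = 7, z = 0.3354, p = 0.737316, fail to reject H0.


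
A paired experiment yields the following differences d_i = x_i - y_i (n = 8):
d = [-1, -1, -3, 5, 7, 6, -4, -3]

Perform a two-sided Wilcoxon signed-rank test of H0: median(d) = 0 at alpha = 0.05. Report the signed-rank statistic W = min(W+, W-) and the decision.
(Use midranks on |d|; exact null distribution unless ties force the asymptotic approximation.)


Step 1: Drop any zero differences (none here) and take |d_i|.
|d| = [1, 1, 3, 5, 7, 6, 4, 3]
Step 2: Midrank |d_i| (ties get averaged ranks).
ranks: |1|->1.5, |1|->1.5, |3|->3.5, |5|->6, |7|->8, |6|->7, |4|->5, |3|->3.5
Step 3: Attach original signs; sum ranks with positive sign and with negative sign.
W+ = 6 + 8 + 7 = 21
W- = 1.5 + 1.5 + 3.5 + 5 + 3.5 = 15
(Check: W+ + W- = 36 should equal n(n+1)/2 = 36.)
Step 4: Test statistic W = min(W+, W-) = 15.
Step 5: Ties in |d|, so use the tie-corrected normal approximation.
        E[W] = n(n+1)/4 = 8*9/4 = 18.
        Tie groups: |d|=1 (t=2), |d|=3 (t=2); sum(t^3 - t) = 12.
        Var[W] = n(n+1)(2n+1)/24 - sum(t^3-t)/48 = 1224/24 - 12/48 = 50.75.
        z = (W - E[W]) / sqrt(Var[W]) = (15 - 18) / 7.1239 = -0.4211.
        Two-sided p = 2*Phi(z) = 0.673669.
Step 6: alpha = 0.05. fail to reject H0.

W+ = 21, W- = 15, W = min = 15, p = 0.673669, fail to reject H0.


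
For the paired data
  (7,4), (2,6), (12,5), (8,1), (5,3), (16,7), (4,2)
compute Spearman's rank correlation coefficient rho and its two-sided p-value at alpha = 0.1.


Step 1: Rank x and y separately (midranks; no ties here).
rank(x): 7->4, 2->1, 12->6, 8->5, 5->3, 16->7, 4->2
rank(y): 4->4, 6->6, 5->5, 1->1, 3->3, 7->7, 2->2
Step 2: d_i = R_x(i) - R_y(i); compute d_i^2.
  (4-4)^2=0, (1-6)^2=25, (6-5)^2=1, (5-1)^2=16, (3-3)^2=0, (7-7)^2=0, (2-2)^2=0
sum(d^2) = 42.
Step 3: rho = 1 - 6*42 / (7*(7^2 - 1)) = 1 - 252/336 = 0.250000.
Step 4: Under H0, t = rho * sqrt((n-2)/(1-rho^2)) = 0.5774 ~ t(5).
Step 5: Two-sided p-value from the t-distribution with 5 df = 0.588724.
Step 6: alpha = 0.1. fail to reject H0.

rho = 0.2500, p = 0.588724, fail to reject H0 at alpha = 0.1.


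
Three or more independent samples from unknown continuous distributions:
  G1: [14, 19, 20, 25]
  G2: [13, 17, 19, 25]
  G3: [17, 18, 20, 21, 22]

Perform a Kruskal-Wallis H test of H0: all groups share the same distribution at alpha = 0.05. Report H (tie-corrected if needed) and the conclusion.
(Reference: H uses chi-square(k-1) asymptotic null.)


Step 1: Combine all N = 13 observations and assign midranks.
sorted (value, group, rank): (13,G2,1), (14,G1,2), (17,G2,3.5), (17,G3,3.5), (18,G3,5), (19,G1,6.5), (19,G2,6.5), (20,G1,8.5), (20,G3,8.5), (21,G3,10), (22,G3,11), (25,G1,12.5), (25,G2,12.5)
Step 2: Sum ranks within each group.
R_1 = 29.5 (n_1 = 4)
R_2 = 23.5 (n_2 = 4)
R_3 = 38 (n_3 = 5)
Step 3: H = 12/(N(N+1)) * sum(R_i^2/n_i) - 3(N+1)
     = 12/(13*14) * (29.5^2/4 + 23.5^2/4 + 38^2/5) - 3*14
     = 0.065934 * 644.425 - 42
     = 0.489560.
Step 4: Ties present; correction factor C = 1 - 24/(13^3 - 13) = 0.989011. Corrected H = 0.489560 / 0.989011 = 0.495000.
Step 5: Under H0, H ~ chi^2(2); p-value = 0.780750.
Step 6: alpha = 0.05. fail to reject H0.

H = 0.4950, df = 2, p = 0.780750, fail to reject H0.


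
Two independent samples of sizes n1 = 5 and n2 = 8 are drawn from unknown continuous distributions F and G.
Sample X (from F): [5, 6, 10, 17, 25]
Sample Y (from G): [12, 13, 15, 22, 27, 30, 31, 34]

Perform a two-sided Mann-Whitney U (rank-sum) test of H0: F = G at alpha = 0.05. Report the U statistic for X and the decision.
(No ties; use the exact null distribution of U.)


Step 1: Combine and sort all 13 observations; assign midranks.
sorted (value, group): (5,X), (6,X), (10,X), (12,Y), (13,Y), (15,Y), (17,X), (22,Y), (25,X), (27,Y), (30,Y), (31,Y), (34,Y)
ranks: 5->1, 6->2, 10->3, 12->4, 13->5, 15->6, 17->7, 22->8, 25->9, 27->10, 30->11, 31->12, 34->13
Step 2: Rank sum for X: R1 = 1 + 2 + 3 + 7 + 9 = 22.
Step 3: U_X = R1 - n1(n1+1)/2 = 22 - 5*6/2 = 22 - 15 = 7.
       U_Y = n1*n2 - U_X = 40 - 7 = 33.
Step 4: No ties, so the exact null distribution of U (based on enumerating the C(13,5) = 1287 equally likely rank assignments) gives the two-sided p-value.
Step 5: p-value = 0.065268; compare to alpha = 0.05. fail to reject H0.

U_X = 7, p = 0.065268, fail to reject H0 at alpha = 0.05.


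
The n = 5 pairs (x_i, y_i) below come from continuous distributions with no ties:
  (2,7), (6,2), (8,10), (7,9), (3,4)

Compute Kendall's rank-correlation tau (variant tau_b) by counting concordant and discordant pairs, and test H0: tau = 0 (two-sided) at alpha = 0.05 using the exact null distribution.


Step 1: Enumerate the 10 unordered pairs (i,j) with i<j and classify each by sign(x_j-x_i) * sign(y_j-y_i).
  (1,2):dx=+4,dy=-5->D; (1,3):dx=+6,dy=+3->C; (1,4):dx=+5,dy=+2->C; (1,5):dx=+1,dy=-3->D
  (2,3):dx=+2,dy=+8->C; (2,4):dx=+1,dy=+7->C; (2,5):dx=-3,dy=+2->D; (3,4):dx=-1,dy=-1->C
  (3,5):dx=-5,dy=-6->C; (4,5):dx=-4,dy=-5->C
Step 2: C = 7, D = 3, total pairs = 10.
Step 3: tau = (C - D)/(n(n-1)/2) = (7 - 3)/10 = 0.400000.
Step 4: Exact two-sided p-value (enumerate n! = 120 permutations of y under H0): p = 0.483333.
Step 5: alpha = 0.05. fail to reject H0.

tau_b = 0.4000 (C=7, D=3), p = 0.483333, fail to reject H0.
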